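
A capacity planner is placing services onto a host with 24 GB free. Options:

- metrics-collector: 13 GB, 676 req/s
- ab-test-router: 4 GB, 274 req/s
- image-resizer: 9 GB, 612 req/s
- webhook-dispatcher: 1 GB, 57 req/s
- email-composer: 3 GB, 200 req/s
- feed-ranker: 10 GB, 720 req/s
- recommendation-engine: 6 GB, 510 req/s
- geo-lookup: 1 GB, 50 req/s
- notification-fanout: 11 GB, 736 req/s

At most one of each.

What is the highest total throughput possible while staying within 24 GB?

1761

The ratio ordering already packs tightly: ab-test-router + webhook-dispatcher + email-composer + feed-ranker + recommendation-engine, 24 GB, 1761.
The closest alternative, ab-test-router + email-composer + feed-ranker + recommendation-engine + geo-lookup, reaches only 1754.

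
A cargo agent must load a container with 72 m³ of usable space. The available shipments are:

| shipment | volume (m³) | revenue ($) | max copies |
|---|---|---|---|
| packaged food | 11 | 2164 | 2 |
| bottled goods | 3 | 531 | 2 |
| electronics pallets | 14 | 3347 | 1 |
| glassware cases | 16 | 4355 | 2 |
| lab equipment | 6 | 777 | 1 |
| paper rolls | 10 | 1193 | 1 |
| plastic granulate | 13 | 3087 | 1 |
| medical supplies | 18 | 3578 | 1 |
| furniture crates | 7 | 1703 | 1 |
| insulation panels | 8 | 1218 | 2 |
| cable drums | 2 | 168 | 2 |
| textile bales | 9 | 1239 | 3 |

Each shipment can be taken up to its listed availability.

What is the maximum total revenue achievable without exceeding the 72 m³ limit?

17909

The ratio ordering already packs tightly: 2×bottled goods + electronics pallets + 2×glassware cases + plastic granulate + furniture crates, 72 m³, 17909.
Every other selection either busts 72 m³ or exceeds an availability limit or fails to beat 17909.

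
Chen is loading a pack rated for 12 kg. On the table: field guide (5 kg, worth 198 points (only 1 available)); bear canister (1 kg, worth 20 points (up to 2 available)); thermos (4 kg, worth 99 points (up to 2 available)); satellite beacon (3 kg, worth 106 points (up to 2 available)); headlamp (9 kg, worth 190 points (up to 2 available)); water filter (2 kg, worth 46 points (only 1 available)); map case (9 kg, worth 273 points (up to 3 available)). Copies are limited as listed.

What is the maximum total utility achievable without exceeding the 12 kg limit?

430

Best packing: field guide + bear canister + 2×satellite beacon — 12 kg, 430 total.
That's the maximum — no swap from here does better than 430.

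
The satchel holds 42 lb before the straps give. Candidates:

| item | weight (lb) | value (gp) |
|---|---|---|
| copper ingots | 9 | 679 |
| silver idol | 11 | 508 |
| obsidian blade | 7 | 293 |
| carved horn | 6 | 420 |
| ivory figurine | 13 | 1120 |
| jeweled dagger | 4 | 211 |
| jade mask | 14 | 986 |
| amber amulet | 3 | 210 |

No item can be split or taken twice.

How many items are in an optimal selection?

4

The maximum value within 42 lb is 3205.
One optimal bundle: copper ingots + carved horn + ivory figurine + jade mask (42 lb).
Every optimal selection uses 4 items.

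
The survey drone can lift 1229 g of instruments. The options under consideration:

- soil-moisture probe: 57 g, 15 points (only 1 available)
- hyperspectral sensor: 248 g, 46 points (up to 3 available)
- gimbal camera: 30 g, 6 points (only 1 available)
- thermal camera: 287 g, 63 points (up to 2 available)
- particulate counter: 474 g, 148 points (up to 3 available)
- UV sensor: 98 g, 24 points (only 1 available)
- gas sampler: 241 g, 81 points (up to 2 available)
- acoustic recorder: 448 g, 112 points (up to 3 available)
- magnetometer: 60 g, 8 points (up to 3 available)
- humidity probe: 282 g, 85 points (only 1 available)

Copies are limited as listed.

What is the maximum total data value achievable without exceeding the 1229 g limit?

A density-first pass picks soil-moisture probe + gimbal camera + particulate counter + UV sensor + 2×gas sampler + magnetometer — 363 at 1201 g.
Reworking the packing: gimbal camera + 2×particulate counter + gas sampler uses 1219 g and improves the total to 383.
Nothing else within 1229 g beats 383.

383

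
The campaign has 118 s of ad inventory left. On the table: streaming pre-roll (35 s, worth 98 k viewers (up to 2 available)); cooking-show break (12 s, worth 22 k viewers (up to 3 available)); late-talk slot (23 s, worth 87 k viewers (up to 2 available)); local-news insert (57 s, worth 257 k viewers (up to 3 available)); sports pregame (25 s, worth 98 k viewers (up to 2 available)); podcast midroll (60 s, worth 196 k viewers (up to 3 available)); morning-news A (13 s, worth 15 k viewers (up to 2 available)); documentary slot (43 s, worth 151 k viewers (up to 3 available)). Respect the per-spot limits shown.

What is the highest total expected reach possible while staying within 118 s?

514

Taking 2×local-news insert: 114 s used, 514 in expected reach.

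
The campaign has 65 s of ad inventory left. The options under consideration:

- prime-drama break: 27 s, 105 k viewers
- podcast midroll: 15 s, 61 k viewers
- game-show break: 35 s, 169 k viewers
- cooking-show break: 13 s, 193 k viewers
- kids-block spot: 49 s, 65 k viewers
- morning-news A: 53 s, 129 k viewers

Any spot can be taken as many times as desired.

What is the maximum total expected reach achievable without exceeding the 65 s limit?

5×cooking-show break uses 65 of the 65 s and totals 965.
Nothing else within 65 s beats 965.

965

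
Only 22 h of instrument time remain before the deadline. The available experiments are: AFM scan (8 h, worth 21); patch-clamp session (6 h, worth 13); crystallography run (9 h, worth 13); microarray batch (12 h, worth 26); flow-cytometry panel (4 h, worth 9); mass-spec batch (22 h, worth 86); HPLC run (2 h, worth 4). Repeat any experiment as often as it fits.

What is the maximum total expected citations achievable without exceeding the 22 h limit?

86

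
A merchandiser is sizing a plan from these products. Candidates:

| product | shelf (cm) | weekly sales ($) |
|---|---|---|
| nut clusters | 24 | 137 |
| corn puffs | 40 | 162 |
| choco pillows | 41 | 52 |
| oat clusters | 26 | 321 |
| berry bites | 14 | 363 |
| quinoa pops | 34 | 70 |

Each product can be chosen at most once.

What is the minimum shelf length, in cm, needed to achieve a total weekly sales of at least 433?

38

Minimise cm subject to total weekly sales ≥ 433.
Taking nut clusters + berry bites gives 500 (≥ 433) for 38 cm.
Any bundle with less than 38 cm falls short of 433.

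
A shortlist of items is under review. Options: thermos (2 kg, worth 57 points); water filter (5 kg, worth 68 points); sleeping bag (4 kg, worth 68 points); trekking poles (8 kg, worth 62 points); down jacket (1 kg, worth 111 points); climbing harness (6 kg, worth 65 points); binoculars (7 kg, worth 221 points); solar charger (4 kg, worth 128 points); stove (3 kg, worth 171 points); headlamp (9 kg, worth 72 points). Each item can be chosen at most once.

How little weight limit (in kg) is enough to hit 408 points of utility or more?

8

Need the lightest bundle worth ≥ 408.
Taking down jacket + solar charger + stove gives 410 (≥ 408) for 8 kg.
Below 8 kg the best achievable stays under 408.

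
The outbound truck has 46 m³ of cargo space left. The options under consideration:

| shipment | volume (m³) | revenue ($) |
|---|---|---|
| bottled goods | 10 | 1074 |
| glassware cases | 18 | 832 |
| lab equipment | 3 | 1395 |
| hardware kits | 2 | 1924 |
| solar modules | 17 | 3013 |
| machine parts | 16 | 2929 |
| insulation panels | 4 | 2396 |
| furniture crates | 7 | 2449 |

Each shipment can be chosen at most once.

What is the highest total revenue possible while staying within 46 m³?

12711

Filling by ratio: bottled goods + lab equipment + hardware kits + machine parts + insulation panels + furniture crates for 12167, with 4 m³ left unused.
Replace bottled goods and lab equipment with solar modules: the trade gains 544 net, giving 12711 at 46 m³.
The closest alternative, bottled goods + lab equipment + hardware kits + solar modules + insulation panels + furniture crates, reaches only 12251.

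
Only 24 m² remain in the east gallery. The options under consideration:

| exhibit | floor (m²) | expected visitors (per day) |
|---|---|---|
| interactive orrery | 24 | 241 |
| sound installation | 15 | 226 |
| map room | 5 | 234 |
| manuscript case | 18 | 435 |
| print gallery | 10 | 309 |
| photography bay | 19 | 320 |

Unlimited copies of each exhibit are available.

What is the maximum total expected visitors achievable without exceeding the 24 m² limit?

936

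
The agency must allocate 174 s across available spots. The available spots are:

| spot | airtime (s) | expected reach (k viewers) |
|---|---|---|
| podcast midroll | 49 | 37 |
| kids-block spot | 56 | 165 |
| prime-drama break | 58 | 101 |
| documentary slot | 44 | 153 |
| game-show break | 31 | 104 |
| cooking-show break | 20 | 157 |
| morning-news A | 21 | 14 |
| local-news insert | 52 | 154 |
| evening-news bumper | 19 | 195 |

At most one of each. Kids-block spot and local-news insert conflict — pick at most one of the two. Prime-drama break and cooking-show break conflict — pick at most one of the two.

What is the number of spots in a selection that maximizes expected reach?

Optimal total is 774.
One optimal bundle: kids-block spot + documentary slot + game-show break + cooking-show break + evening-news bumper (170 s).
Every optimal selection uses 5 spots.

5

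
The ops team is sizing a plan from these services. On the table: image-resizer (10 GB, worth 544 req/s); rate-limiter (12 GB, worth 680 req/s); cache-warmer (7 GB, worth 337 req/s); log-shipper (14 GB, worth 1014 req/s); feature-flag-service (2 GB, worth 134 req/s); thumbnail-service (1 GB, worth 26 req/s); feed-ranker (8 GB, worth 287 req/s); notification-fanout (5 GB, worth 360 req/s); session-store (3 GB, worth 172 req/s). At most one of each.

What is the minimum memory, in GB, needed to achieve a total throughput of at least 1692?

Need the lightest bundle worth ≥ 1692.
log-shipper + feature-flag-service + thumbnail-service + notification-fanout + session-store: 1706 throughput at 25 GB.
No combination under 25 GB hits 1692.

25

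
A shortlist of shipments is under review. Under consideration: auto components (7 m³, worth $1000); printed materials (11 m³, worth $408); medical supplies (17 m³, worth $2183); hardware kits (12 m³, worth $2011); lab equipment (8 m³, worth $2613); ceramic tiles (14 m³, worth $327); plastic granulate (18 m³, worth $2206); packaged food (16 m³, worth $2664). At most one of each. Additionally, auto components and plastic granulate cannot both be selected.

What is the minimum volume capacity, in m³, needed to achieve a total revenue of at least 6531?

Look for the lowest-volume combination reaching 6531.
hardware kits + lab equipment + packaged food reaches 7288 using 36 m³.
No combination under 36 m³ hits 6531.

36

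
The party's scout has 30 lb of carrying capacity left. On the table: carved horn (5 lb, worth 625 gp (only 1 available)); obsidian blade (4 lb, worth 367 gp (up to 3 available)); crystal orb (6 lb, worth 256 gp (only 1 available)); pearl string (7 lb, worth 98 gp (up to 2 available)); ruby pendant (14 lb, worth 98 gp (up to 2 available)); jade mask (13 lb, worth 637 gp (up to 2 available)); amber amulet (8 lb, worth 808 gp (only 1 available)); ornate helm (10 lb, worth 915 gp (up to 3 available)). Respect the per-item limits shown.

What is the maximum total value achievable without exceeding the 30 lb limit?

A density-first pass picks carved horn + 3×obsidian blade + amber amulet — 2534 at 25 lb.
Dropping carved horn frees 5 lb; slotting in ornate helm (10 lb) lifts the total to 2824 at 30 lb.
No other feasible combination exceeds 2824.

2824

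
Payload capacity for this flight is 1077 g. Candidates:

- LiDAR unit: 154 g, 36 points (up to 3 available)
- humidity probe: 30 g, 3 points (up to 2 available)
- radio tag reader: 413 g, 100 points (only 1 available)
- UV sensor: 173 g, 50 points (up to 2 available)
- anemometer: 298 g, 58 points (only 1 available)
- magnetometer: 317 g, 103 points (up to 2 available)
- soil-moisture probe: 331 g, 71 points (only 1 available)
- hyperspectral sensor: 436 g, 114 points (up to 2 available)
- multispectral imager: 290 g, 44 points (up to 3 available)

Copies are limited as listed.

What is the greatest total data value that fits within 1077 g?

320

A density-first pass picks 2×humidity probe + 2×UV sensor + 2×magnetometer — 312 at 1040 g.
Replace 2×humidity probe and 2×UV sensor with hyperspectral sensor: the trade gains 8 net, giving 320 at 1070 g.
Nothing else within 1077 g beats 320.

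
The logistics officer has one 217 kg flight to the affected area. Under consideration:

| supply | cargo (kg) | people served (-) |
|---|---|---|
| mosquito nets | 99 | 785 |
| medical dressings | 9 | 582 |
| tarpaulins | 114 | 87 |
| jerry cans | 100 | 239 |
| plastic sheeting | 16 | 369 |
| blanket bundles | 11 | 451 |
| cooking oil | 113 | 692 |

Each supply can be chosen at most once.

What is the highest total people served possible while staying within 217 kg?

2187

Best packing: mosquito nets + medical dressings + plastic sheeting + blanket bundles — 135 kg, 2187 total.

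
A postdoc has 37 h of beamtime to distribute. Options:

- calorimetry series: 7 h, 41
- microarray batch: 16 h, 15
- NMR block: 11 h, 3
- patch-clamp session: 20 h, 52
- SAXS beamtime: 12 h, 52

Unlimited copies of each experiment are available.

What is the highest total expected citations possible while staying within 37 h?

205

The ratio ordering already packs tightly: 5×calorimetry series, 35 h, 205.
Nothing else within 37 h beats 205.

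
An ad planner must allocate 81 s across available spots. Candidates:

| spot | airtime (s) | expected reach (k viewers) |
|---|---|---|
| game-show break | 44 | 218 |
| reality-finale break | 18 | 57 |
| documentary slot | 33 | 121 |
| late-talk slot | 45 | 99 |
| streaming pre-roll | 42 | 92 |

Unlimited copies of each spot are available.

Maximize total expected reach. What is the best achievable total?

339

Ranking by ratio (expected reach/s): game-show break 4.95, documentary slot 3.67, reality-finale break 3.17, late-talk slot 2.20.
The ratio ordering already packs tightly: game-show break + documentary slot, 77 s, 339.
That's the maximum — no swap from here does better than 339.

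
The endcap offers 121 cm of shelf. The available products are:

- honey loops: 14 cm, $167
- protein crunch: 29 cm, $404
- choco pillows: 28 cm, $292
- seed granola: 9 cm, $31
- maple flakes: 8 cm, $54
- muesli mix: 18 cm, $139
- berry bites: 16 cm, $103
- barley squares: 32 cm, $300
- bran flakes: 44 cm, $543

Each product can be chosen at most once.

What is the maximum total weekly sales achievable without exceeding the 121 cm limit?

1414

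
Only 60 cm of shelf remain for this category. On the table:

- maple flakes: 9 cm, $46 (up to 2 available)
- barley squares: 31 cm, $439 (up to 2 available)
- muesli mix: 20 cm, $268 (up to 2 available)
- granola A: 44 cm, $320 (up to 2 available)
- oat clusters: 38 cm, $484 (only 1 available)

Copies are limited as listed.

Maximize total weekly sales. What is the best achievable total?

753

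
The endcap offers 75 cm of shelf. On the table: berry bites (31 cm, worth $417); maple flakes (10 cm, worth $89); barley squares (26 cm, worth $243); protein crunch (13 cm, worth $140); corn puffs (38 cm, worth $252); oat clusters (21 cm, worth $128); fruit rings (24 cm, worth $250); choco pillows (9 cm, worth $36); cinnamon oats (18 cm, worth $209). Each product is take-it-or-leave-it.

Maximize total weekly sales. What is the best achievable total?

876

Taking the top-ratio products first gives berry bites + maple flakes + protein crunch + cinnamon oats for 855 (72 cm).
Replace maple flakes and protein crunch with fruit rings: the trade gains 21 net, giving 876 at 73 cm.
Runner-up berry bites + barley squares + cinnamon oats tops out at 869.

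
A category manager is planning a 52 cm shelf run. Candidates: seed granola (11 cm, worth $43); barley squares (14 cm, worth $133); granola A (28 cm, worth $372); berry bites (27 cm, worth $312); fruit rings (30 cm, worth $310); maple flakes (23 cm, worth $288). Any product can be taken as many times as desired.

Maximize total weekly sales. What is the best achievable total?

Best packing: granola A + maple flakes — 51 cm, 660 total.
The spare 1 cm is too small for any remaining product, and no exchange beats 660.

660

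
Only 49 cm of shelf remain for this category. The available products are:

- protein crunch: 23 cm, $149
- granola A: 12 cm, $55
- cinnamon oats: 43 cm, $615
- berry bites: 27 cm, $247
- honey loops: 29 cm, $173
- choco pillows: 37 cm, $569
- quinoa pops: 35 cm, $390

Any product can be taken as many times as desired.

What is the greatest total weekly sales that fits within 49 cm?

624

Ranking by ratio (weekly sales/cm): choco pillows 15.38, cinnamon oats 14.30, quinoa pops 11.14.
The ratio ordering already packs tightly: granola A + choco pillows, 49 cm, 624.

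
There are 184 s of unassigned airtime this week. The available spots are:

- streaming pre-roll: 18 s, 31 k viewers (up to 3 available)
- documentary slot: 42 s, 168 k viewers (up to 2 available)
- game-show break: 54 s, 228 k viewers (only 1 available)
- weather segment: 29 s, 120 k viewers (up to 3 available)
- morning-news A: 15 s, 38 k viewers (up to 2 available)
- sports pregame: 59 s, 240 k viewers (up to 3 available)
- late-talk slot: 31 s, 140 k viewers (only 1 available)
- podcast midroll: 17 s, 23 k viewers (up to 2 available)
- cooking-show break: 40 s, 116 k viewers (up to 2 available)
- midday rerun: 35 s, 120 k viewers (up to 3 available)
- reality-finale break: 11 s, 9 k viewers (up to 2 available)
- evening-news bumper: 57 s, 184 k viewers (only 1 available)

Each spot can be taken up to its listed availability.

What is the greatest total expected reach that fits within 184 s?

756

Ranking by ratio (expected reach/s): late-talk slot 4.52, game-show break 4.22, weather segment 4.14.
The ratio heuristic lands on game-show break + 3×weather segment + late-talk slot + reality-finale break (737) but leaves 1 s idle.
Reworking the packing: documentary slot + game-show break + weather segment + sports pregame uses 184 s and improves the total to 756.
Every other selection either busts 184 s or exceeds an availability limit or fails to beat 756.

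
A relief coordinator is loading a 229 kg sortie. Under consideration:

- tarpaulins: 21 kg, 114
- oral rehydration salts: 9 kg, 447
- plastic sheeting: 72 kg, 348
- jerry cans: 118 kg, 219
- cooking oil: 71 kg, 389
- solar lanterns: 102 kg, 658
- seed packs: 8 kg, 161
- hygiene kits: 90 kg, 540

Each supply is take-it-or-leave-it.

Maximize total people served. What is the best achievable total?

1806

Oral rehydration salts + solar lanterns + seed packs + hygiene kits uses 209 of the 229 kg and totals 1806.
Runner-up tarpaulins + oral rehydration salts + cooking oil + solar lanterns + seed packs tops out at 1769.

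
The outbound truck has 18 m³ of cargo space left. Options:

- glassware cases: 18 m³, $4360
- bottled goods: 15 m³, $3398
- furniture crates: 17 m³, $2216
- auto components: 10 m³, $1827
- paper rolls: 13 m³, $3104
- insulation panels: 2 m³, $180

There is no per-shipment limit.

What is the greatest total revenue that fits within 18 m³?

4360

Best packing: glassware cases — 18 m³, 4360 total.
That's the maximum — no swap from here does better than 4360.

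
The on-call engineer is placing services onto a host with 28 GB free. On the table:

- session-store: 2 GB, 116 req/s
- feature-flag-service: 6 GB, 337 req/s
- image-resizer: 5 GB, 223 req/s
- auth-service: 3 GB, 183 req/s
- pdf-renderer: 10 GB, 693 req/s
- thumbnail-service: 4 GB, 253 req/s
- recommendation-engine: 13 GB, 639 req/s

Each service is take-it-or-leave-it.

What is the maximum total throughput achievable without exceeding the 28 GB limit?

1689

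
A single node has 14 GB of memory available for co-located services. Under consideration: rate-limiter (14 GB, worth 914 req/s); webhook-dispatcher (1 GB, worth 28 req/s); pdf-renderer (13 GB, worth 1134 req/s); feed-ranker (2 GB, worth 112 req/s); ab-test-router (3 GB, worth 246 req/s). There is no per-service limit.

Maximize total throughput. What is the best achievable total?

1162

Density check — pdf-renderer 87.23, ab-test-router 82.00, rate-limiter 65.29, feed-ranker 56.00 are the best per GB.
Best packing: webhook-dispatcher + pdf-renderer — 14 GB, 1162 total.
That's the maximum — no swap from here does better than 1162.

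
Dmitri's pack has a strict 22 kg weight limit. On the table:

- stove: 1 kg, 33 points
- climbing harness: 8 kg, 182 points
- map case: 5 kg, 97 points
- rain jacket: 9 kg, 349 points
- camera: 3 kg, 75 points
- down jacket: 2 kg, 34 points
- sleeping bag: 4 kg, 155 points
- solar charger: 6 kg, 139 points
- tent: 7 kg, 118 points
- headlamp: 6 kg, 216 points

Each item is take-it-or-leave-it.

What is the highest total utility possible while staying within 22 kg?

795

A density-first pass picks stove + rain jacket + down jacket + sleeping bag + headlamp — 787 at 22 kg.
Dropping stove and down jacket frees 3 kg; slotting in camera (3 kg) lifts the total to 795 at 22 kg.
The closest alternative, stove + rain jacket + down jacket + sleeping bag + headlamp, reaches only 787.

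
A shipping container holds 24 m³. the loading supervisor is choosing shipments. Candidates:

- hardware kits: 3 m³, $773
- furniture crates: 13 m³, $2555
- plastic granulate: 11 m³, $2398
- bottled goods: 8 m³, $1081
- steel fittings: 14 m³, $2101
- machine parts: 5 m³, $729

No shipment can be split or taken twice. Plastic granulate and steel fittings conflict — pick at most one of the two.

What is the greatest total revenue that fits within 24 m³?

4953

Taking the top-ratio shipments first gives hardware kits + plastic granulate + machine parts for 3900 (19 m³).
The 8 m³ tied up in hardware kits and machine parts is better spent on furniture crates — total rises to 4953 (24 m³).
The closest alternative, hardware kits + furniture crates + bottled goods, reaches only 4409.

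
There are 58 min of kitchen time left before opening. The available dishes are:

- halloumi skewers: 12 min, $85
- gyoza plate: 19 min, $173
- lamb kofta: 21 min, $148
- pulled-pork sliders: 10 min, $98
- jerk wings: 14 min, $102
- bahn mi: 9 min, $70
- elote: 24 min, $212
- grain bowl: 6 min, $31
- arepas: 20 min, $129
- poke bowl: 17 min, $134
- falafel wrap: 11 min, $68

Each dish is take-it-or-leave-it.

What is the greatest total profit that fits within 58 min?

490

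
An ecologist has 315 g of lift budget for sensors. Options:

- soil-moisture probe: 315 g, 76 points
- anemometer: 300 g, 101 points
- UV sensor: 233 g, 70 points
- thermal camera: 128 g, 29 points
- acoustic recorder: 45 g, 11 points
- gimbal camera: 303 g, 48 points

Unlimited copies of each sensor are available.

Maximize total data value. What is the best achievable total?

101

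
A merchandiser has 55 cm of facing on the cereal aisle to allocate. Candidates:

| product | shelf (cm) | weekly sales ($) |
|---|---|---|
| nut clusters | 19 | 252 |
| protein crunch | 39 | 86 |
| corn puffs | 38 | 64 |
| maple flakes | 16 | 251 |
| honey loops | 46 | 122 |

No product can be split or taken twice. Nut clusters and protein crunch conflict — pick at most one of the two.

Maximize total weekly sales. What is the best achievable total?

Nut clusters + maple flakes uses 35 of the 55 cm and totals 503.
Next best is protein crunch + maple flakes at 337 (55 cm) — short by 166.

503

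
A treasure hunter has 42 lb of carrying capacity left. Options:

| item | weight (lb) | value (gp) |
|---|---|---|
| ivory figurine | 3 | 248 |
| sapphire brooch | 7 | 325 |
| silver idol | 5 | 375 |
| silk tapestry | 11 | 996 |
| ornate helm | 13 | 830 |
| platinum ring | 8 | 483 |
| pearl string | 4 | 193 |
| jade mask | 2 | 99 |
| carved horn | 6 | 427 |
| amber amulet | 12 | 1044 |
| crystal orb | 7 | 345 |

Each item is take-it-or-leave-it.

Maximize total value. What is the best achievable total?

3325

Ranking by ratio (value/lb): silk tapestry 90.55, amber amulet 87.00, ivory figurine 82.67, silver idol 75.00.
Greedy by ratio would take ivory figurine + silver idol + silk tapestry + jade mask + carved horn + amber amulet: 39 lb used, total 3189.
Dropping ivory figurine and jade mask frees 5 lb; slotting in platinum ring (8 lb) lifts the total to 3325 at 42 lb.
The closest alternative, silk tapestry + ornate helm + carved horn + amber amulet, reaches only 3297.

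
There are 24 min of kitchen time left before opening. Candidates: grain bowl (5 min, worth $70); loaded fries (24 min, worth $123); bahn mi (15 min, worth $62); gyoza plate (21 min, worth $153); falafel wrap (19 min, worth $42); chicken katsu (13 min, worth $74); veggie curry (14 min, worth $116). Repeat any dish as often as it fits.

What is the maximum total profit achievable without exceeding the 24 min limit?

The ratio ordering already packs tightly: 4×grain bowl, 20 min, 280.
Every other selection either busts 24 min or fails to beat 280.

280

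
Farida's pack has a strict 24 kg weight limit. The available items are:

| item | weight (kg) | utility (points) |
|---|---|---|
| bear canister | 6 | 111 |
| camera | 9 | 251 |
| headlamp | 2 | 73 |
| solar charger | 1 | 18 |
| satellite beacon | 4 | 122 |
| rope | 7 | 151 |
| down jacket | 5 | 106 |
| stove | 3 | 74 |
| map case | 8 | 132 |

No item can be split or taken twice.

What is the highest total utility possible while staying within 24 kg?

644

Best packing: camera + headlamp + solar charger + satellite beacon + down jacket + stove — 24 kg, 644 total.
The closest alternative, bear canister + camera + headlamp + satellite beacon + stove, reaches only 631.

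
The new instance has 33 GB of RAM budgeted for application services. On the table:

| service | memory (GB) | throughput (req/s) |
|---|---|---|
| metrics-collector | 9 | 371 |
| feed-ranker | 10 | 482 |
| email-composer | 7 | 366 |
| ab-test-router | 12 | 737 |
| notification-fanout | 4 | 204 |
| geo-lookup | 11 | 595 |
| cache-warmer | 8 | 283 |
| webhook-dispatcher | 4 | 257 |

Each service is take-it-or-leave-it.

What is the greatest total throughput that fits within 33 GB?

1842

A density-first pass picks ab-test-router + notification-fanout + geo-lookup + webhook-dispatcher — 1793 at 31 GB.
Replace notification-fanout and geo-lookup with feed-ranker + email-composer: the trade gains 49 net, giving 1842 at 33 GB.
Every other selection either busts 33 GB or fails to beat 1842.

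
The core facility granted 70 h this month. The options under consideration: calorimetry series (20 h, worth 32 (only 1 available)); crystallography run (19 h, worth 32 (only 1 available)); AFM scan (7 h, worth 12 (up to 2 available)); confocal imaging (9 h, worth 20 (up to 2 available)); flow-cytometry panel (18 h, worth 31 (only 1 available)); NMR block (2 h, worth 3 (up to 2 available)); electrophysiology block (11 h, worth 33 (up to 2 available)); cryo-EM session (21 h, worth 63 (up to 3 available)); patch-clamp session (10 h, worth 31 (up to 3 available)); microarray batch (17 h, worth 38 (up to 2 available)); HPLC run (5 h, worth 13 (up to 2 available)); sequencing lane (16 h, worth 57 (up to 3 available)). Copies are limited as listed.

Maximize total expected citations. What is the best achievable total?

Greedy by ratio would take NMR block + 2×patch-clamp session + 3×sequencing lane: 70 h used, total 236.
Replace NMR block and 2×patch-clamp session with 2×electrophysiology block: the trade gains 1 net, giving 237 at 70 h.

237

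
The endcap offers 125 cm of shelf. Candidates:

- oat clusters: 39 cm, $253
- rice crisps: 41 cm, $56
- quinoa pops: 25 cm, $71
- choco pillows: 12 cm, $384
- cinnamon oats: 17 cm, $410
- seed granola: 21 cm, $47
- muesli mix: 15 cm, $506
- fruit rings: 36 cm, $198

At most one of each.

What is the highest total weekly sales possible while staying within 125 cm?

Best packing: oat clusters + choco pillows + cinnamon oats + muesli mix + fruit rings — 119 cm, 1751 total.
Nothing else within 125 cm beats 1751.

1751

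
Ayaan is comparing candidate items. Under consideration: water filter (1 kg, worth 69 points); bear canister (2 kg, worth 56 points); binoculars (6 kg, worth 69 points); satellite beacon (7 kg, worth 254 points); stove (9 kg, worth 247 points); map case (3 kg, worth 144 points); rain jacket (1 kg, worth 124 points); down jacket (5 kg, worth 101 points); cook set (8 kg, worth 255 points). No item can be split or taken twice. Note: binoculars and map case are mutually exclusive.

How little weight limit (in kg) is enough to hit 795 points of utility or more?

Look for the lowest-weight combination reaching 795.
Taking water filter + satellite beacon + map case + rain jacket + cook set gives 846 (≥ 795) for 20 kg.
Any bundle with less than 20 kg falls short of 795.

20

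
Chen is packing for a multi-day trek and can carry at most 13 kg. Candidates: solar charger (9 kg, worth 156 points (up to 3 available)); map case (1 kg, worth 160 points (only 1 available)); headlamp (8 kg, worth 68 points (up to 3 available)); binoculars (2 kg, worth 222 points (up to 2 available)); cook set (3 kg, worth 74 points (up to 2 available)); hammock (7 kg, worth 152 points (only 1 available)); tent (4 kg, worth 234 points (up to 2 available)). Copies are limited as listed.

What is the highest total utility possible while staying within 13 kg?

Density check — map case 160.00, binoculars 111.00, tent 58.50 are the best per kg.
The ratio ordering already packs tightly: map case + 2×binoculars + 2×tent, 13 kg, 1072.

1072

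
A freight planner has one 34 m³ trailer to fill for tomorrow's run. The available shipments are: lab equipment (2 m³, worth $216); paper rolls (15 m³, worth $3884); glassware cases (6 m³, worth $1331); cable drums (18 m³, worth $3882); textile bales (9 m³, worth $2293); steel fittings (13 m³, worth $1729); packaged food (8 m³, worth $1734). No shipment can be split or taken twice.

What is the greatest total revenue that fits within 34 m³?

8127

Filling by ratio: lab equipment + paper rolls + glassware cases + textile bales for 7724, with 2 m³ left unused.
Dropping glassware cases frees 6 m³; slotting in packaged food (8 m³) lifts the total to 8127 at 34 m³.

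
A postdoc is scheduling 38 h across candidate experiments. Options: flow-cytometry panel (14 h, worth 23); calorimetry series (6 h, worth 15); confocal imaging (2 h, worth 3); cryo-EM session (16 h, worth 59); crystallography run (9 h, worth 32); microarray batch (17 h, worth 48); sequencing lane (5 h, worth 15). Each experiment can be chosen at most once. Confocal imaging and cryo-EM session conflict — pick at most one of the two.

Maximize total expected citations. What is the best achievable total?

Cryo-EM session + microarray batch + sequencing lane uses 38 of the 38 h and totals 122.
Nothing else feasible within 38 h beats 122.

122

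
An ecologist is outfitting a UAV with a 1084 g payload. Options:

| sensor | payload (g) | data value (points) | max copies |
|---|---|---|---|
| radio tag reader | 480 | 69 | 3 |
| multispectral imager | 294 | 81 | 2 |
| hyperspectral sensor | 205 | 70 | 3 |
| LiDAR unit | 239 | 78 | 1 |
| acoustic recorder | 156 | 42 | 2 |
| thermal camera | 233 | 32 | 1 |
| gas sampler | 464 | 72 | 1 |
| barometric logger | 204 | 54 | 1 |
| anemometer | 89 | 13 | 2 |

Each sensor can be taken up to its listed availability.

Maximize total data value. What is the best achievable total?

Greedy by ratio would take 3×hyperspectral sensor + LiDAR unit + acoustic recorder: 1010 g used, total 330.
The 156 g tied up in acoustic recorder is better spent on barometric logger — total rises to 342 (1058 g).
The spare 26 g is too small for any remaining sensor, and no exchange beats 342.

342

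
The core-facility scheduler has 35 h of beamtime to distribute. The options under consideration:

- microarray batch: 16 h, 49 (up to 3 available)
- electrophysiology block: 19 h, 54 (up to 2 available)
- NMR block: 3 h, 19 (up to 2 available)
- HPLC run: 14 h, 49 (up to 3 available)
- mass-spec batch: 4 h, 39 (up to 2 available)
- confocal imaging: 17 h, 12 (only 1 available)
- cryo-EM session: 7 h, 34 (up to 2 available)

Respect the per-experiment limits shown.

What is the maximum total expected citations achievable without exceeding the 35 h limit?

Greedy by ratio would take 2×NMR block + 2×mass-spec batch + 2×cryo-EM session: 28 h used, total 184.
Dropping cryo-EM session frees 7 h; slotting in HPLC run (14 h) lifts the total to 199 at 35 h.
That's the maximum — no swap from here does better than 199.

199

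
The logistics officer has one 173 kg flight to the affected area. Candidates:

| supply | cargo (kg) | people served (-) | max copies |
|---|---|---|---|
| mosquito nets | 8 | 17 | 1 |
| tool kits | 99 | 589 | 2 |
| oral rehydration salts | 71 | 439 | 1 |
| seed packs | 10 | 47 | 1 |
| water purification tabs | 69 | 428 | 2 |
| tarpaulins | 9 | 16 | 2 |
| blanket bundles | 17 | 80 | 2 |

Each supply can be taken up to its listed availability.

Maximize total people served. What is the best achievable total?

1028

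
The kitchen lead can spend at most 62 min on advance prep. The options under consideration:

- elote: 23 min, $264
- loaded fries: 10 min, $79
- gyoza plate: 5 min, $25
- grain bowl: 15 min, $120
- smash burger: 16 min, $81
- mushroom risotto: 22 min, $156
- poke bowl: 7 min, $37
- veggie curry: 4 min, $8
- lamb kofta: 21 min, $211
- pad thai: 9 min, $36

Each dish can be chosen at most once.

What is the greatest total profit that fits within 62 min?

595

The ratio ordering already packs tightly: elote + grain bowl + lamb kofta, 59 min, 595.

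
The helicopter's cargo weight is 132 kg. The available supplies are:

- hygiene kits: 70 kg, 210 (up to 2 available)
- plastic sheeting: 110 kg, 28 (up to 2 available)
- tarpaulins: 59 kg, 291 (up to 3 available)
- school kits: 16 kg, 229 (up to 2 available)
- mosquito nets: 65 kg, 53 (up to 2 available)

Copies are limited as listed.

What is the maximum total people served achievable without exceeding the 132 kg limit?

749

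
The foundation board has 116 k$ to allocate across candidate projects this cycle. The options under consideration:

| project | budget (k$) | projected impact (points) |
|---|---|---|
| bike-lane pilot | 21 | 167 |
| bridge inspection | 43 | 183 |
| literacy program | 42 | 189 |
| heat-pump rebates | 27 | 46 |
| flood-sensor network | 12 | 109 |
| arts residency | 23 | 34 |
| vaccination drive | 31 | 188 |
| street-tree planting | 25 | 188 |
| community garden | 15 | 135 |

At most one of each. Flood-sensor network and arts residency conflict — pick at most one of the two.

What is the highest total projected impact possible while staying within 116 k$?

Greedy by ratio would take bike-lane pilot + flood-sensor network + vaccination drive + street-tree planting + community garden: 104 k$ used, total 787.
The 31 k$ tied up in vaccination drive is better spent on literacy program — total rises to 788 (115 k$).

788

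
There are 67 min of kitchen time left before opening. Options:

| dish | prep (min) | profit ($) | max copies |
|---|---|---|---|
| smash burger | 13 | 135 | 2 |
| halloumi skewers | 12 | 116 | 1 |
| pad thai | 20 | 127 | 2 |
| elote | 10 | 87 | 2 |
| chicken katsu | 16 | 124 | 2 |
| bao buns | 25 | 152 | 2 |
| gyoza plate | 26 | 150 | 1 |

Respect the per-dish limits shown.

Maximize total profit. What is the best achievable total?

597

By profit per min: smash burger 10.38, halloumi skewers 9.67, elote 8.70 lead.
Filling by ratio: 2×smash burger + halloumi skewers + 2×elote for 560, with 9 min left unused.
The 10 min tied up in elote is better spent on chicken katsu — total rises to 597 (64 min).
No other feasible combination exceeds 597.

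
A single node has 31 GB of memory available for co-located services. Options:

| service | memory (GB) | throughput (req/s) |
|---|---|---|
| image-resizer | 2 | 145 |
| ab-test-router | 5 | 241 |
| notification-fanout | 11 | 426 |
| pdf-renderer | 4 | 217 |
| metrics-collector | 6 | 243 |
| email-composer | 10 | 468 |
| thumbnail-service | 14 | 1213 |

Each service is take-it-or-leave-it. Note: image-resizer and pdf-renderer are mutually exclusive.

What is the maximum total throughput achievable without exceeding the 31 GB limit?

2067

Ranking by ratio (throughput/GB): thumbnail-service 86.64, image-resizer 72.50, pdf-renderer 54.25, ab-test-router 48.20.
Best packing: image-resizer + ab-test-router + email-composer + thumbnail-service — 31 GB, 2067 total.
Every other selection either busts 31 GB or breaks a pairing rule or fails to beat 2067.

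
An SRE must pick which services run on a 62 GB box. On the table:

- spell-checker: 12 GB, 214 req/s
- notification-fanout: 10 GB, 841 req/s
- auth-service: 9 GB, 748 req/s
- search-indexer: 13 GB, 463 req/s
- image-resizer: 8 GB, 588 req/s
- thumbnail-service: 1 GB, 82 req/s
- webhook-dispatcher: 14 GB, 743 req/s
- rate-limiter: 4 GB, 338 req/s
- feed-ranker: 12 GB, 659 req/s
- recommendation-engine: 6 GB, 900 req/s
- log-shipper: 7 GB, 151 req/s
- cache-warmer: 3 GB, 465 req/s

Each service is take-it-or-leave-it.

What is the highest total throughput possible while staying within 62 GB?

4944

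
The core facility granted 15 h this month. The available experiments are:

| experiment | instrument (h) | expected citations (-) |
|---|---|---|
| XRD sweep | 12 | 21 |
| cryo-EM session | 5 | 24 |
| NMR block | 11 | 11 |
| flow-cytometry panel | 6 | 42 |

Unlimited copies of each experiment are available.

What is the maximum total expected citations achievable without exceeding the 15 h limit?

Ranking by ratio (expected citations/h): flow-cytometry panel 7.00, cryo-EM session 4.80, XRD sweep 1.75.
The ratio ordering already packs tightly: 2×flow-cytometry panel, 12 h, 84.
Nothing else within 15 h beats 84.

84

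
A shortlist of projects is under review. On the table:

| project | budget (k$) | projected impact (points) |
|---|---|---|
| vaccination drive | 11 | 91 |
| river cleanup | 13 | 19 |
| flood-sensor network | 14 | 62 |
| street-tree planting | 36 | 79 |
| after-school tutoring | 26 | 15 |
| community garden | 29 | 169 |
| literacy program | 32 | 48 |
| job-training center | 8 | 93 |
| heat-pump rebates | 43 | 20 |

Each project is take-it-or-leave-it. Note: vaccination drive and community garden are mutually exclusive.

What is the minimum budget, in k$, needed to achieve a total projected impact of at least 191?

Look for the lowest-budget combination reaching 191.
vaccination drive + river cleanup + job-training center: 203 projected impact at 32 k$.
No combination under 32 k$ hits 191.

32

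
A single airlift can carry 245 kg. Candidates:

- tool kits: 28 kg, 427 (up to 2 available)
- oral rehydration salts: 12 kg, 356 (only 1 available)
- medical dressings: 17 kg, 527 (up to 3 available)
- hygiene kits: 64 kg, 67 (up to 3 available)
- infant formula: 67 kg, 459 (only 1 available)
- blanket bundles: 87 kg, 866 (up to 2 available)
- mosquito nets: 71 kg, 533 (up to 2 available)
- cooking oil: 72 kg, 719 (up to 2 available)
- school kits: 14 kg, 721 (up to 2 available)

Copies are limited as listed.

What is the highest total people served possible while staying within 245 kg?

Density check — school kits 51.50, medical dressings 31.00, oral rehydration salts 29.67, tool kits 15.25 are the best per kg.
A density-first pass picks 2×tool kits + oral rehydration salts + 3×medical dressings + cooking oil + 2×school kits — 4952 at 219 kg.
Dropping cooking oil frees 72 kg; slotting in blanket bundles (87 kg) lifts the total to 5099 at 234 kg.
The spare 11 kg is too small for any remaining supply, and no exchange beats 5099.

5099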